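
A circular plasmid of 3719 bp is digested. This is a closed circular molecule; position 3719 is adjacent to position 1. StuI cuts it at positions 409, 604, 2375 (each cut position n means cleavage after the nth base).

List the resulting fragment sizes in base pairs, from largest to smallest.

Circular molecule, 3 cuts → 3 fragments:
  604 − 409 = 195 bp
  2375 − 604 = 1771 bp
  wrap: 3719 − 2375 + 409 = 1753 bp
Sorted largest to smallest: 1771, 1753, 195 bp.

1771, 1753, 195 bp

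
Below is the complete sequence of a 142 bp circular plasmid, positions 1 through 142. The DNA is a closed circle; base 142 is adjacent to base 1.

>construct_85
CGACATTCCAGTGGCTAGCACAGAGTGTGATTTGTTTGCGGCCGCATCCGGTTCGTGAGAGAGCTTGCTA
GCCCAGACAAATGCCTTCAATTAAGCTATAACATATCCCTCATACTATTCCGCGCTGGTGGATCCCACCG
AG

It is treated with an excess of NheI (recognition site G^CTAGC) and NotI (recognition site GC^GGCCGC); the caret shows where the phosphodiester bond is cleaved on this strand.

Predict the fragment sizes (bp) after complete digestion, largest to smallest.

89, 28, 25 bp

NheI sites (GCTAGC) start at positions 14, 67.
NheI cuts after the first base of each site, so after positions 14, 67.
The NotI site (GCGGCCGC) starts at position 38.
NotI cuts after base 2 of each site, so after position 39.
Combined cut positions: 14, 39, 67.
Circular molecule, 3 cuts → 3 fragments:
  15–39 → 25 bp
  40–67 → 28 bp
  68–142 then 1–14 → 75 + 14 = 89 bp
Sorted largest to smallest: 89, 28, 25 bp.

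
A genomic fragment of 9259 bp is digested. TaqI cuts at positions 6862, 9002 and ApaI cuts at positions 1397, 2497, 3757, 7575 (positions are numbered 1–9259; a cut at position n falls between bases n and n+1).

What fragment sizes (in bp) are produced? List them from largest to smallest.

3105, 1427, 1397, 1260, 1100, 713, 257 bp

Combined cut positions (sorted): 1397, 2497, 3757, 6862, 7575, 9002.
Linear molecule, 6 cuts → 7 fragments:
  1397 − 0 = 1397 bp
  2497 − 1397 = 1100 bp
  3757 − 2497 = 1260 bp
  6862 − 3757 = 3105 bp
  7575 − 6862 = 713 bp
  9002 − 7575 = 1427 bp
  9259 − 9002 = 257 bp
Sorted largest to smallest: 3105, 1427, 1397, 1260, 1100, 713, 257 bp.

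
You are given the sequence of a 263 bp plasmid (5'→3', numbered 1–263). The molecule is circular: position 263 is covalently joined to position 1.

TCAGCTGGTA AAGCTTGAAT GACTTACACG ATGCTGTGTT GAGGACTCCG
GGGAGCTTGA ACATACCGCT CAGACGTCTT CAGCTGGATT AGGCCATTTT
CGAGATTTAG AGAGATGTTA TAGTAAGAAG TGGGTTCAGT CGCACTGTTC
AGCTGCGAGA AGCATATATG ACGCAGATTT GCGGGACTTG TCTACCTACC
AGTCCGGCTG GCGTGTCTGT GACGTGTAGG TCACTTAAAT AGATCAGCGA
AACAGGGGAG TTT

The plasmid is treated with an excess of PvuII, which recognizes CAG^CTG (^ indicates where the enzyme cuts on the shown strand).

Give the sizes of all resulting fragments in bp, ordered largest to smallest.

115, 79, 69 bp

PvuII sites (CAGCTG) start at positions 2, 81, 150.
PvuII cuts after base 3 of each site, so after positions 4, 83, 152.
Circular molecule, 3 cuts → 3 fragments:
  5–83 → 79 bp
  84–152 → 69 bp
  153–263 then 1–4 → 111 + 4 = 115 bp
Sorted largest to smallest: 115, 79, 69 bp.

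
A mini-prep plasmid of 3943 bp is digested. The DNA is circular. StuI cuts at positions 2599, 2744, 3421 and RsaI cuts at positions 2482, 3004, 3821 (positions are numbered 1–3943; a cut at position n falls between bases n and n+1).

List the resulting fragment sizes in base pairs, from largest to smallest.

Combined cut positions (sorted): 2482, 2599, 2744, 3004, 3421, 3821.
Circular molecule, 6 cuts → 6 fragments:
  2599 − 2482 = 117 bp
  2744 − 2599 = 145 bp
  3004 − 2744 = 260 bp
  3421 − 3004 = 417 bp
  3821 − 3421 = 400 bp
  wrap: 3943 − 3821 + 2482 = 2604 bp
Sorted largest to smallest: 2604, 417, 400, 260, 145, 117 bp.

2604, 417, 400, 260, 145, 117 bp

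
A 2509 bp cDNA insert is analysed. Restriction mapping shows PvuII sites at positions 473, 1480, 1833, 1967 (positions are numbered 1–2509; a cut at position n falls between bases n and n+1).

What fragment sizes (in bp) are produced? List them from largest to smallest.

1007, 542, 473, 353, 134 bp

Linear molecule, 4 cuts → 5 fragments:
  473 − 0 = 473 bp
  1480 − 473 = 1007 bp
  1833 − 1480 = 353 bp
  1967 − 1833 = 134 bp
  2509 − 1967 = 542 bp
Sorted largest to smallest: 1007, 542, 473, 353, 134 bp.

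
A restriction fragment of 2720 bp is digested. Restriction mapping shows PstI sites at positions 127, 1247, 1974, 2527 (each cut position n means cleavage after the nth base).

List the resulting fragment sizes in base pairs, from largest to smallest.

1120, 727, 553, 193, 127 bp

Linear molecule, 4 cuts → 5 fragments:
  127 − 0 = 127 bp
  1247 − 127 = 1120 bp
  1974 − 1247 = 727 bp
  2527 − 1974 = 553 bp
  2720 − 2527 = 193 bp
Sorted largest to smallest: 1120, 727, 553, 193, 127 bp.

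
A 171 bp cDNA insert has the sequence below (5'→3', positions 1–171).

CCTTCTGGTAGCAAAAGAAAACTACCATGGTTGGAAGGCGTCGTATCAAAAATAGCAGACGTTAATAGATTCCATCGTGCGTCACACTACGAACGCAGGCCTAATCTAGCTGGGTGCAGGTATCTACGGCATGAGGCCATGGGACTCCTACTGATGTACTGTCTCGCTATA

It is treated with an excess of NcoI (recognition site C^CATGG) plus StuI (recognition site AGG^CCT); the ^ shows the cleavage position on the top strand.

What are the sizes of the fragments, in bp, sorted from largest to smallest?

NcoI sites (CCATGG) start at positions 25, 137.
NcoI cuts after the first base of each site, so after positions 25, 137.
The StuI site (AGGCCT) starts at position 97.
StuI cuts after base 3 of each site, so after position 99.
Combined cut positions: 25, 99, 137.
Linear molecule, 3 cuts → 4 fragments:
  1–25 → 25 bp
  26–99 → 74 bp
  100–137 → 38 bp
  138–171 → 34 bp
Sorted largest to smallest: 74, 38, 34, 25 bp.

74, 38, 34, 25 bp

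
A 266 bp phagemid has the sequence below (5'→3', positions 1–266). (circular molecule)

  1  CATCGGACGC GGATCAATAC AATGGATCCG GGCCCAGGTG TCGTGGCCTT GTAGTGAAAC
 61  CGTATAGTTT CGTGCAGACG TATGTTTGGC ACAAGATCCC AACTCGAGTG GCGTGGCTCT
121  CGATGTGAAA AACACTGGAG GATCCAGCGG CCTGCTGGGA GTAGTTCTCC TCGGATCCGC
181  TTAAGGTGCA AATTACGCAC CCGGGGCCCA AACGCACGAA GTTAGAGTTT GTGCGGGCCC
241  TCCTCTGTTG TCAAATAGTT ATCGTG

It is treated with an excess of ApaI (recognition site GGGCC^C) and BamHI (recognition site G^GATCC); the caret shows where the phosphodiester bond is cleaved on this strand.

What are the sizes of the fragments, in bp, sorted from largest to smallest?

106, 51, 35, 33, 31, 10 bp

ApaI sites (GGGCCC) start at positions 30, 204, 235.
ApaI cuts after base 5 of each site (before the last base), so after positions 34, 208, 239.
BamHI sites (GGATCC) start at positions 24, 140, 173.
BamHI cuts after the first base of each site, so after positions 24, 140, 173.
Combined cut positions: 24, 34, 140, 173, 208, 239.
Circular molecule, 6 cuts → 6 fragments:
  25–34 → 10 bp
  35–140 → 106 bp
  141–173 → 33 bp
  174–208 → 35 bp
  209–239 → 31 bp
  240–266 then 1–24 → 27 + 24 = 51 bp
Sorted largest to smallest: 106, 51, 35, 33, 31, 10 bp.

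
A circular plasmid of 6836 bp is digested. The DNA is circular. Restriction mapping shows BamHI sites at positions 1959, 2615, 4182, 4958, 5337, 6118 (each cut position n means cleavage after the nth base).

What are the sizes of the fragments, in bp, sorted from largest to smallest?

Circular molecule, 6 cuts → 6 fragments:
  2615 − 1959 = 656 bp
  4182 − 2615 = 1567 bp
  4958 − 4182 = 776 bp
  5337 − 4958 = 379 bp
  6118 − 5337 = 781 bp
  wrap: 6836 − 6118 + 1959 = 2677 bp
Sorted largest to smallest: 2677, 1567, 781, 776, 656, 379 bp.

2677, 1567, 781, 776, 656, 379 bp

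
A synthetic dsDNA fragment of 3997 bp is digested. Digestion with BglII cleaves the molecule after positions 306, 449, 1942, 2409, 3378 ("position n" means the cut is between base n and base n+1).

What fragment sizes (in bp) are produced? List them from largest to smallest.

Linear molecule, 5 cuts → 6 fragments:
  306 − 0 = 306 bp
  449 − 306 = 143 bp
  1942 − 449 = 1493 bp
  2409 − 1942 = 467 bp
  3378 − 2409 = 969 bp
  3997 − 3378 = 619 bp
Sorted largest to smallest: 1493, 969, 619, 467, 306, 143 bp.

1493, 969, 619, 467, 306, 143 bp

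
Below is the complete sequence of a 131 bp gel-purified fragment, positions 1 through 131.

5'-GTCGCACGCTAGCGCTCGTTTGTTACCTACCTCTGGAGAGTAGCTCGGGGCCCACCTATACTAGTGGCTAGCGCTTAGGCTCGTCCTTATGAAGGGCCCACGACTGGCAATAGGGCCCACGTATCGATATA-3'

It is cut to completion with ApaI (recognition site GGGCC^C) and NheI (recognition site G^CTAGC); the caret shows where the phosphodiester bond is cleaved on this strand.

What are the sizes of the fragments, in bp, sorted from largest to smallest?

ApaI sites (GGGCCC) start at positions 48, 94, 113.
ApaI cuts after base 5 of each site (before the last base), so after positions 52, 98, 117.
NheI sites (GCTAGC) start at positions 8, 67.
NheI cuts after the first base of each site, so after positions 8, 67.
Combined cut positions: 8, 52, 67, 98, 117.
Linear molecule, 5 cuts → 6 fragments:
  1–8 → 8 bp
  9–52 → 44 bp
  53–67 → 15 bp
  68–98 → 31 bp
  99–117 → 19 bp
  118–131 → 14 bp
Sorted largest to smallest: 44, 31, 19, 15, 14, 8 bp.

44, 31, 19, 15, 14, 8 bp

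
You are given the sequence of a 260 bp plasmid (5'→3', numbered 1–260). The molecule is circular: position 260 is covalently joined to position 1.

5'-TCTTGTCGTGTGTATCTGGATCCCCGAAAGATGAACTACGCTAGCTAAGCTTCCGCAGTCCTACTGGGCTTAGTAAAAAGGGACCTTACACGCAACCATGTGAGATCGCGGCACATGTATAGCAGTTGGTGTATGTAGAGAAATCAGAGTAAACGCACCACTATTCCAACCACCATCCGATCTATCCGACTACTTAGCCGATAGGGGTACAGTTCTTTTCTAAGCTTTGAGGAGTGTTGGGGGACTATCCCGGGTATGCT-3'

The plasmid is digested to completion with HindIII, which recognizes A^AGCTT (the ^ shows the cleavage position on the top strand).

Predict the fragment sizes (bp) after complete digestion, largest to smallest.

175, 85 bp

HindIII sites (AAGCTT) start at positions 47, 222.
HindIII cuts after the first base of each site, so after positions 47, 222.
Circular molecule, 2 cuts → 2 fragments:
  48–222 → 175 bp
  223–260 then 1–47 → 38 + 47 = 85 bp
Sorted largest to smallest: 175, 85 bp.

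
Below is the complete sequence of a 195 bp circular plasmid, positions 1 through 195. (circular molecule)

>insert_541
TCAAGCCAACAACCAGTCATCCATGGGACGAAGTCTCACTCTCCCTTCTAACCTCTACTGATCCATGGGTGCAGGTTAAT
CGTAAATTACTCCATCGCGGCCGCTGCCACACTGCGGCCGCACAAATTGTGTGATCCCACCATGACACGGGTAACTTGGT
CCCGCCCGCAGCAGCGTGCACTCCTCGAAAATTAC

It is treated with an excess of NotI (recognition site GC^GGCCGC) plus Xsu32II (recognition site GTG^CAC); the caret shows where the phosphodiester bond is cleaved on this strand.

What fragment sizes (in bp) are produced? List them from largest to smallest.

NotI sites (GCGGCCGC) start at positions 97, 114.
NotI cuts after base 2 of each site, so after positions 98, 115.
The Xsu32II site (GTGCAC) starts at position 176.
Xsu32II cuts after base 3 of each site, so after position 178.
Combined cut positions: 98, 115, 178.
Circular molecule, 3 cuts → 3 fragments:
  99–115 → 17 bp
  116–178 → 63 bp
  179–195 then 1–98 → 17 + 98 = 115 bp
Sorted largest to smallest: 115, 63, 17 bp.

115, 63, 17 bp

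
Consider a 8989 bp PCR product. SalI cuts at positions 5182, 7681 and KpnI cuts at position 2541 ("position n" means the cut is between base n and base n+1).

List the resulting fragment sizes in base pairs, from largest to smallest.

2641, 2541, 2499, 1308 bp

Combined cut positions (sorted): 2541, 5182, 7681.
Linear molecule, 3 cuts → 4 fragments:
  2541 − 0 = 2541 bp
  5182 − 2541 = 2641 bp
  7681 − 5182 = 2499 bp
  8989 − 7681 = 1308 bp
Sorted largest to smallest: 2641, 2541, 2499, 1308 bp.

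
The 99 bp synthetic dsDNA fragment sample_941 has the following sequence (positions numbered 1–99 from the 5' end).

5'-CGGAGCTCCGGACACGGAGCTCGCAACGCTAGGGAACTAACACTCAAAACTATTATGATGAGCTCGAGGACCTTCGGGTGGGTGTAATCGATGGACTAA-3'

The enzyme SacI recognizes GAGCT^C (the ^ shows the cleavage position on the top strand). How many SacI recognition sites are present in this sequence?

3

GAGCTC occurs starting at positions 3, 17, 60.
SacI cuts at 3 sites.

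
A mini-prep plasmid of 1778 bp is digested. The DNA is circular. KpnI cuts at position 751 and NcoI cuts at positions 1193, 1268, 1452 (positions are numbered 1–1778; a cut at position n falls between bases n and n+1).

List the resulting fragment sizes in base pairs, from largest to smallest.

1077, 442, 184, 75 bp

Combined cut positions (sorted): 751, 1193, 1268, 1452.
Circular molecule, 4 cuts → 4 fragments:
  1193 − 751 = 442 bp
  1268 − 1193 = 75 bp
  1452 − 1268 = 184 bp
  wrap: 1778 − 1452 + 751 = 1077 bp
Sorted largest to smallest: 1077, 442, 184, 75 bp.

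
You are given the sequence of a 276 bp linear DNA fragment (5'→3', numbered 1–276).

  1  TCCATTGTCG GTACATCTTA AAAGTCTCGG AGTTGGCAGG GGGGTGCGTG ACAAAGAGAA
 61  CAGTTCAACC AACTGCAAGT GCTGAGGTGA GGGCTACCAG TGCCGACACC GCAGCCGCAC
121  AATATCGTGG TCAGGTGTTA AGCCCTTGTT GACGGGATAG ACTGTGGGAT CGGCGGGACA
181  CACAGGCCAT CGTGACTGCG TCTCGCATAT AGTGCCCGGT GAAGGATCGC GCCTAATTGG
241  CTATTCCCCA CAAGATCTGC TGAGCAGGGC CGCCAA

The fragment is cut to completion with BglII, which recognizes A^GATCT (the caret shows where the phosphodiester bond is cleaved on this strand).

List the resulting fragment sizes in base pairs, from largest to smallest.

The BglII site (AGATCT) starts at position 253.
BglII cuts after the first base of each site, so after position 253.
Linear molecule, 1 cut → 2 fragments:
  1–253 → 253 bp
  254–276 → 23 bp
Sorted largest to smallest: 253, 23 bp.

253, 23 bp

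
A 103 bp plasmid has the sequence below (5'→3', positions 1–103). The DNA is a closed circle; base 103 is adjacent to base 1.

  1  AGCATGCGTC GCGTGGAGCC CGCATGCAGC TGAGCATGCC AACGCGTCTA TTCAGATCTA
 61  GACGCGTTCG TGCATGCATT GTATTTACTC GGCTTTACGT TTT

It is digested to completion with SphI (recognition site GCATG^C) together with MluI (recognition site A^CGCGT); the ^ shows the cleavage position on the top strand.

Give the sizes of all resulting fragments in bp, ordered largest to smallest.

33, 20, 20, 14, 12, 4 bp

SphI sites (GCATGC) start at positions 2, 22, 34, 72.
SphI cuts after base 5 of each site (before the last base), so after positions 6, 26, 38, 76.
MluI sites (ACGCGT) start at positions 42, 62.
MluI cuts after the first base of each site, so after positions 42, 62.
Combined cut positions: 6, 26, 38, 42, 62, 76.
Circular molecule, 6 cuts → 6 fragments:
  7–26 → 20 bp
  27–38 → 12 bp
  39–42 → 4 bp
  43–62 → 20 bp
  63–76 → 14 bp
  77–103 then 1–6 → 27 + 6 = 33 bp
Sorted largest to smallest: 33, 20, 20, 14, 12, 4 bp.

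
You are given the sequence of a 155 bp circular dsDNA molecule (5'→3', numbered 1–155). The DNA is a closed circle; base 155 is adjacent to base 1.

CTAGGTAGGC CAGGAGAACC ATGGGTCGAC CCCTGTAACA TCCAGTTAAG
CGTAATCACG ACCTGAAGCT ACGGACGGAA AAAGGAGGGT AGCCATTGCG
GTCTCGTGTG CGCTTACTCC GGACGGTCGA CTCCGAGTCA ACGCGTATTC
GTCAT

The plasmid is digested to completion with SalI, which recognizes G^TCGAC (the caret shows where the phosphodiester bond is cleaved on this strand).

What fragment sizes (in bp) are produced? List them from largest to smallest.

SalI sites (GTCGAC) start at positions 25, 126.
SalI cuts after the first base of each site, so after positions 25, 126.
Circular molecule, 2 cuts → 2 fragments:
  26–126 → 101 bp
  127–155 then 1–25 → 29 + 25 = 54 bp
Sorted largest to smallest: 101, 54 bp.

101, 54 bp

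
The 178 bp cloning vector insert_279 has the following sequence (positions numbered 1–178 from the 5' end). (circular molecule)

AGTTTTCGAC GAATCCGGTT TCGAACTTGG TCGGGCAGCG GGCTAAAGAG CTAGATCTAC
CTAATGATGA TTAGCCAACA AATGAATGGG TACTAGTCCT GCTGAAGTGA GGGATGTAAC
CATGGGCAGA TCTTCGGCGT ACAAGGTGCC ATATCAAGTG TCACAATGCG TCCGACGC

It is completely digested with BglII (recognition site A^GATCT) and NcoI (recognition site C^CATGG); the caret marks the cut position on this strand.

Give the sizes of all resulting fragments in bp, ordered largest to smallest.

103, 67, 8 bp

BglII sites (AGATCT) start at positions 53, 128.
BglII cuts after the first base of each site, so after positions 53, 128.
The NcoI site (CCATGG) starts at position 120.
NcoI cuts after the first base of each site, so after position 120.
Combined cut positions: 53, 120, 128.
Circular molecule, 3 cuts → 3 fragments:
  54–120 → 67 bp
  121–128 → 8 bp
  129–178 then 1–53 → 50 + 53 = 103 bp
Sorted largest to smallest: 103, 67, 8 bp.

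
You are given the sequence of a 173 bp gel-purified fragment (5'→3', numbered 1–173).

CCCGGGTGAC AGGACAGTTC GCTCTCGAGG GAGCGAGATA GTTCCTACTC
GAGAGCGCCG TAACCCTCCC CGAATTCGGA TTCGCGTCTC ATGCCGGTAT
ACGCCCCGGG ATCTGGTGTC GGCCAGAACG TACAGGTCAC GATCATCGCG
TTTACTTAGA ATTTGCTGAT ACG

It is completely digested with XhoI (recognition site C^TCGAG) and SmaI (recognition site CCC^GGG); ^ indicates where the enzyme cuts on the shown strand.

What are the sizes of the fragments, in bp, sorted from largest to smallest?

66, 59, 24, 21, 3 bp

XhoI sites (CTCGAG) start at positions 24, 48.
XhoI cuts after the first base of each site, so after positions 24, 48.
SmaI sites (CCCGGG) start at positions 1, 105.
SmaI cuts after base 3 of each site, so after positions 3, 107.
Combined cut positions: 3, 24, 48, 107.
Linear molecule, 4 cuts → 5 fragments:
  1–3 → 3 bp
  4–24 → 21 bp
  25–48 → 24 bp
  49–107 → 59 bp
  108–173 → 66 bp
Sorted largest to smallest: 66, 59, 24, 21, 3 bp.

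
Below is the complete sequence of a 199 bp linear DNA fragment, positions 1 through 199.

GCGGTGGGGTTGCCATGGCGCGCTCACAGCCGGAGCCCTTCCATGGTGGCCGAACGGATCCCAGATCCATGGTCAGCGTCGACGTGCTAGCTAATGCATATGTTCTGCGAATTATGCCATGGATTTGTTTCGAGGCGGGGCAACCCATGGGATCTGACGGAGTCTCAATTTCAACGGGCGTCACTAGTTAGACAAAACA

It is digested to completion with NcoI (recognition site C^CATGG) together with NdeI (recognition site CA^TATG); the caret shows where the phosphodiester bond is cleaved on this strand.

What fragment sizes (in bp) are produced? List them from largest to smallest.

54, 31, 28, 28, 26, 19, 13 bp

NcoI sites (CCATGG) start at positions 13, 41, 67, 117, 145.
NcoI cuts after the first base of each site, so after positions 13, 41, 67, 117, 145.
The NdeI site (CATATG) starts at position 97.
NdeI cuts after base 2 of each site, so after position 98.
Combined cut positions: 13, 41, 67, 98, 117, 145.
Linear molecule, 6 cuts → 7 fragments:
  1–13 → 13 bp
  14–41 → 28 bp
  42–67 → 26 bp
  68–98 → 31 bp
  99–117 → 19 bp
  118–145 → 28 bp
  146–199 → 54 bp
Sorted largest to smallest: 54, 31, 28, 28, 26, 19, 13 bp.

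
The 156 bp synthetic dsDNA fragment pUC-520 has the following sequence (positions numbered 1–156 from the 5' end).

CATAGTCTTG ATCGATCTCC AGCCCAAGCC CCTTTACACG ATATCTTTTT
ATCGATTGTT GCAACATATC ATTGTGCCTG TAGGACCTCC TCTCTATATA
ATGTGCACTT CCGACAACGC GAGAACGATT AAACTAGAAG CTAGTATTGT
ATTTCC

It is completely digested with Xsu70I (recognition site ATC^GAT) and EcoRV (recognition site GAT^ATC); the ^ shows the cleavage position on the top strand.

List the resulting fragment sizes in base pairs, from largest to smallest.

Xsu70I sites (ATCGAT) start at positions 11, 51.
Xsu70I cuts after base 3 of each site, so after positions 13, 53.
The EcoRV site (GATATC) starts at position 40.
EcoRV cuts after base 3 of each site, so after position 42.
Combined cut positions: 13, 42, 53.
Linear molecule, 3 cuts → 4 fragments:
  1–13 → 13 bp
  14–42 → 29 bp
  43–53 → 11 bp
  54–156 → 103 bp
Sorted largest to smallest: 103, 29, 13, 11 bp.

103, 29, 13, 11 bp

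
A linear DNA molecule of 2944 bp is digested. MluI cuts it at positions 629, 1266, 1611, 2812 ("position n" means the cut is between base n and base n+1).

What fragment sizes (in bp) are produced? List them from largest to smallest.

1201, 637, 629, 345, 132 bp

Linear molecule, 4 cuts → 5 fragments:
  629 − 0 = 629 bp
  1266 − 629 = 637 bp
  1611 − 1266 = 345 bp
  2812 − 1611 = 1201 bp
  2944 − 2812 = 132 bp
Sorted largest to smallest: 1201, 637, 629, 345, 132 bp.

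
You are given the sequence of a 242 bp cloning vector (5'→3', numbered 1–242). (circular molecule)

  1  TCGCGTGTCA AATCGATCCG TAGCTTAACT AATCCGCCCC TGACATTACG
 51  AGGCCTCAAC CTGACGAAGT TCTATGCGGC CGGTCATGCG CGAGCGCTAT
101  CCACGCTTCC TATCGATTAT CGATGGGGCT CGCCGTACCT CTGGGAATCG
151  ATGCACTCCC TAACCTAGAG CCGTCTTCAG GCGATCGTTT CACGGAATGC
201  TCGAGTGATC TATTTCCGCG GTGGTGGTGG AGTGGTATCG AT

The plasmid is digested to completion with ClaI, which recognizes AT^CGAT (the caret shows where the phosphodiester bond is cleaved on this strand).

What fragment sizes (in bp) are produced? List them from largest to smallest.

100, 90, 28, 17, 7 bp

ClaI sites (ATCGAT) start at positions 12, 112, 119, 147, 237.
ClaI cuts after base 2 of each site, so after positions 13, 113, 120, 148, 238.
Circular molecule, 5 cuts → 5 fragments:
  14–113 → 100 bp
  114–120 → 7 bp
  121–148 → 28 bp
  149–238 → 90 bp
  239–242 then 1–13 → 4 + 13 = 17 bp
Sorted largest to smallest: 100, 90, 28, 17, 7 bp.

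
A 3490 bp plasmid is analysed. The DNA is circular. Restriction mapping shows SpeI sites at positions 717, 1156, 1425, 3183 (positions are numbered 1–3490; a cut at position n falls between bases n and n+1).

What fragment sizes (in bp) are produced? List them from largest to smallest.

1758, 1024, 439, 269 bp

Circular molecule, 4 cuts → 4 fragments:
  1156 − 717 = 439 bp
  1425 − 1156 = 269 bp
  3183 − 1425 = 1758 bp
  wrap: 3490 − 3183 + 717 = 1024 bp
Sorted largest to smallest: 1758, 1024, 439, 269 bp.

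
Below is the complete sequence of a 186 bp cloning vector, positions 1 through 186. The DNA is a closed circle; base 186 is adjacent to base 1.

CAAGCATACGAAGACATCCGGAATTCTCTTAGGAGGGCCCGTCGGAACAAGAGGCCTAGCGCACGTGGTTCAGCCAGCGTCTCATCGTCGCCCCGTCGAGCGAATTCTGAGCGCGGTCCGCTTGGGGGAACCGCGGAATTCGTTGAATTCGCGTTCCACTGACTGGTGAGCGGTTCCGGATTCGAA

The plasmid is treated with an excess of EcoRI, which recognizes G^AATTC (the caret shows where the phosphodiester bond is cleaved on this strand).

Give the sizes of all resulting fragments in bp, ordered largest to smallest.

EcoRI sites (GAATTC) start at positions 21, 102, 136, 145.
EcoRI cuts after the first base of each site, so after positions 21, 102, 136, 145.
Circular molecule, 4 cuts → 4 fragments:
  22–102 → 81 bp
  103–136 → 34 bp
  137–145 → 9 bp
  146–186 then 1–21 → 41 + 21 = 62 bp
Sorted largest to smallest: 81, 62, 34, 9 bp.

81, 62, 34, 9 bp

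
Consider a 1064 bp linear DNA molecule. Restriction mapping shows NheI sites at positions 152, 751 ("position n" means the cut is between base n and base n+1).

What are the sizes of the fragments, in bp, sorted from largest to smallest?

Linear molecule, 2 cuts → 3 fragments:
  152 − 0 = 152 bp
  751 − 152 = 599 bp
  1064 − 751 = 313 bp
Sorted largest to smallest: 599, 313, 152 bp.

599, 313, 152 bp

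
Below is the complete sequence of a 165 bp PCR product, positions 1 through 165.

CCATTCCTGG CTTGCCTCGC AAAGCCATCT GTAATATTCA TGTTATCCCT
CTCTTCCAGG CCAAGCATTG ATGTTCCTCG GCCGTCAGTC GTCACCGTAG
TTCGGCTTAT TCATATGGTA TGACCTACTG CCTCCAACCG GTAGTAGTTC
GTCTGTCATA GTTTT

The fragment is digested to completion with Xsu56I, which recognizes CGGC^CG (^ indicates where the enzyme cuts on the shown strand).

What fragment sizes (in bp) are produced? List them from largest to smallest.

83, 82 bp

The Xsu56I site (CGGCCG) starts at position 79.
Xsu56I cuts after base 4 of each site, so after position 82.
Linear molecule, 1 cut → 2 fragments:
  1–82 → 82 bp
  83–165 → 83 bp
Sorted largest to smallest: 83, 82 bp.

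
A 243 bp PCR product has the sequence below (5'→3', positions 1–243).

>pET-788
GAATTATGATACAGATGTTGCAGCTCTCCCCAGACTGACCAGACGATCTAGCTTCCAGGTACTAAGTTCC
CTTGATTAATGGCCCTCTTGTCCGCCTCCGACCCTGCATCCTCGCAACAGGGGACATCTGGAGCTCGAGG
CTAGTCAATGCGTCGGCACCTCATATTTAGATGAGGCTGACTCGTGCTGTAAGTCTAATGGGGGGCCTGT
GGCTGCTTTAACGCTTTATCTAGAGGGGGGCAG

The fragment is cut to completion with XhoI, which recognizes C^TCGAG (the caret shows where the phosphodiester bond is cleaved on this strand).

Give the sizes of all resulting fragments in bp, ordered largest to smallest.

The XhoI site (CTCGAG) starts at position 134.
XhoI cuts after the first base of each site, so after position 134.
Linear molecule, 1 cut → 2 fragments:
  1–134 → 134 bp
  135–243 → 109 bp
Sorted largest to smallest: 134, 109 bp.

134, 109 bp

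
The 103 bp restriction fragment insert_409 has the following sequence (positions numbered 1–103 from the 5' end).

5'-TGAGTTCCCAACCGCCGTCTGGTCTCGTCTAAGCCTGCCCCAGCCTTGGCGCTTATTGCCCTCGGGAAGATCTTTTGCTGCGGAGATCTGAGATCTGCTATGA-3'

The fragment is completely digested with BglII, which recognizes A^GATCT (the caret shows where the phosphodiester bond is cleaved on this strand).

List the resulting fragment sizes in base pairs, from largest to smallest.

BglII sites (AGATCT) start at positions 68, 84, 91.
BglII cuts after the first base of each site, so after positions 68, 84, 91.
Linear molecule, 3 cuts → 4 fragments:
  1–68 → 68 bp
  69–84 → 16 bp
  85–91 → 7 bp
  92–103 → 12 bp
Sorted largest to smallest: 68, 16, 12, 7 bp.

68, 16, 12, 7 bp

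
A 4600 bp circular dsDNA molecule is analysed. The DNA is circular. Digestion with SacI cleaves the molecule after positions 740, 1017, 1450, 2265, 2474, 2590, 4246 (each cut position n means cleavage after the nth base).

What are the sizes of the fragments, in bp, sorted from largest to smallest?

Circular molecule, 7 cuts → 7 fragments:
  1017 − 740 = 277 bp
  1450 − 1017 = 433 bp
  2265 − 1450 = 815 bp
  2474 − 2265 = 209 bp
  2590 − 2474 = 116 bp
  4246 − 2590 = 1656 bp
  wrap: 4600 − 4246 + 740 = 1094 bp
Sorted largest to smallest: 1656, 1094, 815, 433, 277, 209, 116 bp.

1656, 1094, 815, 433, 277, 209, 116 bp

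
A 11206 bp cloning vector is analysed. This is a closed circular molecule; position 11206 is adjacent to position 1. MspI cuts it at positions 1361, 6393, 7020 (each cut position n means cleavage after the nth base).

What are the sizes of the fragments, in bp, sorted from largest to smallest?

5547, 5032, 627 bp

Circular molecule, 3 cuts → 3 fragments:
  6393 − 1361 = 5032 bp
  7020 − 6393 = 627 bp
  wrap: 11206 − 7020 + 1361 = 5547 bp
Sorted largest to smallest: 5547, 5032, 627 bp.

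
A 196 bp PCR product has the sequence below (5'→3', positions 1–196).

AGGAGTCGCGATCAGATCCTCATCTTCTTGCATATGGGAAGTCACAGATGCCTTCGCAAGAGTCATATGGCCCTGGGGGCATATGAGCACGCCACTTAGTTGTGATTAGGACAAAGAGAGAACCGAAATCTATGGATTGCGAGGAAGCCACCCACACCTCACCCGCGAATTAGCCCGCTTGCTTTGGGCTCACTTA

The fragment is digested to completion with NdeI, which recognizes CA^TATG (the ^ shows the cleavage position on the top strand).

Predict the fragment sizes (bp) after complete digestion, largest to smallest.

NdeI sites (CATATG) start at positions 31, 64, 80.
NdeI cuts after base 2 of each site, so after positions 32, 65, 81.
Linear molecule, 3 cuts → 4 fragments:
  1–32 → 32 bp
  33–65 → 33 bp
  66–81 → 16 bp
  82–196 → 115 bp
Sorted largest to smallest: 115, 33, 32, 16 bp.

115, 33, 32, 16 bp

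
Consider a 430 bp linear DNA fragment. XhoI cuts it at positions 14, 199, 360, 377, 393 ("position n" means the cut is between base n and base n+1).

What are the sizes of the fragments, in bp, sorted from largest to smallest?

Linear molecule, 5 cuts → 6 fragments:
  14 − 0 = 14 bp
  199 − 14 = 185 bp
  360 − 199 = 161 bp
  377 − 360 = 17 bp
  393 − 377 = 16 bp
  430 − 393 = 37 bp
Sorted largest to smallest: 185, 161, 37, 17, 16, 14 bp.

185, 161, 37, 17, 16, 14 bp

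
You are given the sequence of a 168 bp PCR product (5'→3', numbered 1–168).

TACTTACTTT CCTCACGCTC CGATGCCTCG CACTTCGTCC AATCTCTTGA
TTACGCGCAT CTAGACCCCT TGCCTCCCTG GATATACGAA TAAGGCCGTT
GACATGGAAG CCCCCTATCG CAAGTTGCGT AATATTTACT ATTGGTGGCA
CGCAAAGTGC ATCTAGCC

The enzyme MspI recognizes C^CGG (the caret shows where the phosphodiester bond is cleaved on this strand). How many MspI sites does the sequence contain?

No occurrence of CCGG is present in the sequence.
MspI does not cut: 0 sites.

0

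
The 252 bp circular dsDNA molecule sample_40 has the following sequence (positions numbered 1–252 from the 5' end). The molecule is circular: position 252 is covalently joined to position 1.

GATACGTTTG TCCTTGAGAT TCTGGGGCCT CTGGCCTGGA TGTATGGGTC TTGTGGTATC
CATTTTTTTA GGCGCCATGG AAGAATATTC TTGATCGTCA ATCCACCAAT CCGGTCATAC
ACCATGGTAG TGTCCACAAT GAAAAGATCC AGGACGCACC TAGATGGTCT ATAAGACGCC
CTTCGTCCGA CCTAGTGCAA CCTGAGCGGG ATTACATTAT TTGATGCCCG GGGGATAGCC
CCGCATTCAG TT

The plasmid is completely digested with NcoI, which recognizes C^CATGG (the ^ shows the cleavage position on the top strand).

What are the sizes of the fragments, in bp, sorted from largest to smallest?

205, 47 bp

NcoI sites (CCATGG) start at positions 75, 122.
NcoI cuts after the first base of each site, so after positions 75, 122.
Circular molecule, 2 cuts → 2 fragments:
  76–122 → 47 bp
  123–252 then 1–75 → 130 + 75 = 205 bp
Sorted largest to smallest: 205, 47 bp.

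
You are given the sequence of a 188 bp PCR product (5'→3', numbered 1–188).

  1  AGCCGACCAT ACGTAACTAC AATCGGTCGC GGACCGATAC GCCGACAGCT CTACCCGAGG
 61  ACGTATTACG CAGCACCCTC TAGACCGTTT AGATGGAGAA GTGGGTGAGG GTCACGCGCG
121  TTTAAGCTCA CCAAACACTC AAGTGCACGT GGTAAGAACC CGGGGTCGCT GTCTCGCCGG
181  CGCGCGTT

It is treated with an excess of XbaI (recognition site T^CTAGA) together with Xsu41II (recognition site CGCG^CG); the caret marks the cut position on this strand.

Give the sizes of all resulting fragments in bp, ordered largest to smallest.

79, 66, 39, 4 bp

The XbaI site (TCTAGA) starts at position 79.
XbaI cuts after the first base of each site, so after position 79.
Xsu41II sites (CGCGCG) start at positions 115, 181.
Xsu41II cuts after base 4 of each site, so after positions 118, 184.
Combined cut positions: 79, 118, 184.
Linear molecule, 3 cuts → 4 fragments:
  1–79 → 79 bp
  80–118 → 39 bp
  119–184 → 66 bp
  185–188 → 4 bp
Sorted largest to smallest: 79, 66, 39, 4 bp.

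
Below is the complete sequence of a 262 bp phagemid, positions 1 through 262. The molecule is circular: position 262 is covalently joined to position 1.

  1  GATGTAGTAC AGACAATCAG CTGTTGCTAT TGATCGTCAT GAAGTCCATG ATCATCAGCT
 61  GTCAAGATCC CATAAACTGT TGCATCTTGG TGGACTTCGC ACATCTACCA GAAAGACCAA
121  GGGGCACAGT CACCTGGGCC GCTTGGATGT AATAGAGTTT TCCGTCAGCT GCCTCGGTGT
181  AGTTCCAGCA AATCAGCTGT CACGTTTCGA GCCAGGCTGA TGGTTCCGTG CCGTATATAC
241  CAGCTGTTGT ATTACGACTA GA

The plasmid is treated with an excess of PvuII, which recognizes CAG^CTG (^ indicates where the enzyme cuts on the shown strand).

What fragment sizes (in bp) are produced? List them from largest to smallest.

110, 47, 39, 38, 28 bp

PvuII sites (CAGCTG) start at positions 18, 56, 166, 194, 241.
PvuII cuts after base 3 of each site, so after positions 20, 58, 168, 196, 243.
Circular molecule, 5 cuts → 5 fragments:
  21–58 → 38 bp
  59–168 → 110 bp
  169–196 → 28 bp
  197–243 → 47 bp
  244–262 then 1–20 → 19 + 20 = 39 bp
Sorted largest to smallest: 110, 47, 39, 38, 28 bp.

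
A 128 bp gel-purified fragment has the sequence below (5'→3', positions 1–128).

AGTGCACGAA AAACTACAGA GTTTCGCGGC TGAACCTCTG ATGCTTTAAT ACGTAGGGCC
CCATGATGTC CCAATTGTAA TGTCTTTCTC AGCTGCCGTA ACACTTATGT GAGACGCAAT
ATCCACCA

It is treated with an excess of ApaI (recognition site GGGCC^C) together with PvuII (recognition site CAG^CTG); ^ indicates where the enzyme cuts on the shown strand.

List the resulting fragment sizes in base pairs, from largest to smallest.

The ApaI site (GGGCCC) starts at position 56.
ApaI cuts after base 5 of each site (before the last base), so after position 60.
The PvuII site (CAGCTG) starts at position 90.
PvuII cuts after base 3 of each site, so after position 92.
Combined cut positions: 60, 92.
Linear molecule, 2 cuts → 3 fragments:
  1–60 → 60 bp
  61–92 → 32 bp
  93–128 → 36 bp
Sorted largest to smallest: 60, 36, 32 bp.

60, 36, 32 bp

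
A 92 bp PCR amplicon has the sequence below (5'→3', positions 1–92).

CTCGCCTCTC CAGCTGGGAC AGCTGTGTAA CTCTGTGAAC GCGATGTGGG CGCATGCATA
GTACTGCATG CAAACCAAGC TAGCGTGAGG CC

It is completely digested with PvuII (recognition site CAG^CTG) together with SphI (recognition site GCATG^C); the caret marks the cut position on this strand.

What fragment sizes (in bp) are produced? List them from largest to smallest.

34, 22, 14, 13, 9 bp

PvuII sites (CAGCTG) start at positions 11, 20.
PvuII cuts after base 3 of each site, so after positions 13, 22.
SphI sites (GCATGC) start at positions 52, 66.
SphI cuts after base 5 of each site (before the last base), so after positions 56, 70.
Combined cut positions: 13, 22, 56, 70.
Linear molecule, 4 cuts → 5 fragments:
  1–13 → 13 bp
  14–22 → 9 bp
  23–56 → 34 bp
  57–70 → 14 bp
  71–92 → 22 bp
Sorted largest to smallest: 34, 22, 14, 13, 9 bp.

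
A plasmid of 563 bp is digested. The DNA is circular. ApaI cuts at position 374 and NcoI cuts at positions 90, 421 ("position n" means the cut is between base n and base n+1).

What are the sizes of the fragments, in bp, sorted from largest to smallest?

Combined cut positions (sorted): 90, 374, 421.
Circular molecule, 3 cuts → 3 fragments:
  374 − 90 = 284 bp
  421 − 374 = 47 bp
  wrap: 563 − 421 + 90 = 232 bp
Sorted largest to smallest: 284, 232, 47 bp.

284, 232, 47 bp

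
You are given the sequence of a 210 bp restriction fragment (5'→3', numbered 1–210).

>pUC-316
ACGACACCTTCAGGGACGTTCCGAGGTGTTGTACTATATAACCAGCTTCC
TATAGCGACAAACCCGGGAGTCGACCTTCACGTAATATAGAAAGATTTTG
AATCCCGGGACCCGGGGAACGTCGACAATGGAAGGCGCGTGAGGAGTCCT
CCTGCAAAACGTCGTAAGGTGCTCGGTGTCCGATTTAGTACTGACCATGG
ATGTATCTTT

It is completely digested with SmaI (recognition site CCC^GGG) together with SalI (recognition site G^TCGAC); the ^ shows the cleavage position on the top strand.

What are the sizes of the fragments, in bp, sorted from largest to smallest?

SmaI sites (CCCGGG) start at positions 63, 104, 111.
SmaI cuts after base 3 of each site, so after positions 65, 106, 113.
SalI sites (GTCGAC) start at positions 70, 121.
SalI cuts after the first base of each site, so after positions 70, 121.
Combined cut positions: 65, 70, 106, 113, 121.
Linear molecule, 5 cuts → 6 fragments:
  1–65 → 65 bp
  66–70 → 5 bp
  71–106 → 36 bp
  107–113 → 7 bp
  114–121 → 8 bp
  122–210 → 89 bp
Sorted largest to smallest: 89, 65, 36, 8, 7, 5 bp.

89, 65, 36, 8, 7, 5 bp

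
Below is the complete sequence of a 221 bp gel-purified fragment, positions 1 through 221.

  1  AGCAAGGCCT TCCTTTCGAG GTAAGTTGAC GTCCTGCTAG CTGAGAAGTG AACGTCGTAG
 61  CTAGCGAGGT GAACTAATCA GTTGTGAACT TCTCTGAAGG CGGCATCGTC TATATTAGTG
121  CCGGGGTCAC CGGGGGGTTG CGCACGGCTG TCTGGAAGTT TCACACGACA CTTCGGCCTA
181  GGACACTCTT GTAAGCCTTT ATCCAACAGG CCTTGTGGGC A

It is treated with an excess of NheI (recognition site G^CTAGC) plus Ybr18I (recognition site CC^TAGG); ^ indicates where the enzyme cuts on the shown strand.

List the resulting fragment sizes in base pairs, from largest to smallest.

118, 43, 36, 24 bp

NheI sites (GCTAGC) start at positions 36, 60.
NheI cuts after the first base of each site, so after positions 36, 60.
The Ybr18I site (CCTAGG) starts at position 177.
Ybr18I cuts after base 2 of each site, so after position 178.
Combined cut positions: 36, 60, 178.
Linear molecule, 3 cuts → 4 fragments:
  1–36 → 36 bp
  37–60 → 24 bp
  61–178 → 118 bp
  179–221 → 43 bp
Sorted largest to smallest: 118, 43, 36, 24 bp.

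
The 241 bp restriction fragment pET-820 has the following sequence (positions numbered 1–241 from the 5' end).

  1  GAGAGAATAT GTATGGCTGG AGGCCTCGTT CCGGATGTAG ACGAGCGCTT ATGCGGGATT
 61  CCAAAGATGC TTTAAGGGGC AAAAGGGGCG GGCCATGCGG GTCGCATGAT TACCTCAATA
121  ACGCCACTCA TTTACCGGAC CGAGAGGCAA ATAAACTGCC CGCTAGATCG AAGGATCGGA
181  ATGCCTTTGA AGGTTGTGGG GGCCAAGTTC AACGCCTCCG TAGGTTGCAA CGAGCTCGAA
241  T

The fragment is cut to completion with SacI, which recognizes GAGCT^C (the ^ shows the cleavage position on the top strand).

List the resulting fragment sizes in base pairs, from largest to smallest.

236, 5 bp

The SacI site (GAGCTC) starts at position 232.
SacI cuts after base 5 of each site (before the last base), so after position 236.
Linear molecule, 1 cut → 2 fragments:
  1–236 → 236 bp
  237–241 → 5 bp
Sorted largest to smallest: 236, 5 bp.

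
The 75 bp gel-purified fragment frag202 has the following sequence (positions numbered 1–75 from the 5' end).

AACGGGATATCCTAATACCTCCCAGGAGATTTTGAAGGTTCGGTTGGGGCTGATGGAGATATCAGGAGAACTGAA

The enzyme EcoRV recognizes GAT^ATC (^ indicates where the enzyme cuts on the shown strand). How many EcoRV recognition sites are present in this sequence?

GATATC occurs starting at positions 6, 58.
EcoRV cuts at 2 sites.

2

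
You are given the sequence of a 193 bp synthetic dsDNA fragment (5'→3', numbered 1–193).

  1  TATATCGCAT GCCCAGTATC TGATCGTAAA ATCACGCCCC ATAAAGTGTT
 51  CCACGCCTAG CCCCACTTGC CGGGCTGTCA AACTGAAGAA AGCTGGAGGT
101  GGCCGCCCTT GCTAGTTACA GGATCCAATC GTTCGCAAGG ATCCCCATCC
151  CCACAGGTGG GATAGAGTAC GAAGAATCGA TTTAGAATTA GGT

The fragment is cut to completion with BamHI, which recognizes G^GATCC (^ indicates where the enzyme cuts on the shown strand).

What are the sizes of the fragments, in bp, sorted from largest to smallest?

BamHI sites (GGATCC) start at positions 121, 139.
BamHI cuts after the first base of each site, so after positions 121, 139.
Linear molecule, 2 cuts → 3 fragments:
  1–121 → 121 bp
  122–139 → 18 bp
  140–193 → 54 bp
Sorted largest to smallest: 121, 54, 18 bp.

121, 54, 18 bp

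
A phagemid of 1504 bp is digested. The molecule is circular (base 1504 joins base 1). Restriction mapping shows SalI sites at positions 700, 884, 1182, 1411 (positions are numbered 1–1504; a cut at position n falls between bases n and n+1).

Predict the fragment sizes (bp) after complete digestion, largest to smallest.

Circular molecule, 4 cuts → 4 fragments:
  884 − 700 = 184 bp
  1182 − 884 = 298 bp
  1411 − 1182 = 229 bp
  wrap: 1504 − 1411 + 700 = 793 bp
Sorted largest to smallest: 793, 298, 229, 184 bp.

793, 298, 229, 184 bp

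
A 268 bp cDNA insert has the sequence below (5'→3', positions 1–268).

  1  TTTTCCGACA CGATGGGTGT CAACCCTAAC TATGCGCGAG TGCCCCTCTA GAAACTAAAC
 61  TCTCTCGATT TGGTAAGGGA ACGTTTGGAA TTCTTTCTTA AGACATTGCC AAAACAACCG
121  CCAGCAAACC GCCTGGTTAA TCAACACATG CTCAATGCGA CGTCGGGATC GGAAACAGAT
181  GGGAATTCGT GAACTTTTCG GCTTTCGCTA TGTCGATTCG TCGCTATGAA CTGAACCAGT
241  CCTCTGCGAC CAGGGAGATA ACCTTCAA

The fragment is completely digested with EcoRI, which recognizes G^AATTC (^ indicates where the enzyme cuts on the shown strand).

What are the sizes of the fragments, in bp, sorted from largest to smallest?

95, 88, 85 bp

EcoRI sites (GAATTC) start at positions 88, 183.
EcoRI cuts after the first base of each site, so after positions 88, 183.
Linear molecule, 2 cuts → 3 fragments:
  1–88 → 88 bp
  89–183 → 95 bp
  184–268 → 85 bp
Sorted largest to smallest: 95, 88, 85 bp.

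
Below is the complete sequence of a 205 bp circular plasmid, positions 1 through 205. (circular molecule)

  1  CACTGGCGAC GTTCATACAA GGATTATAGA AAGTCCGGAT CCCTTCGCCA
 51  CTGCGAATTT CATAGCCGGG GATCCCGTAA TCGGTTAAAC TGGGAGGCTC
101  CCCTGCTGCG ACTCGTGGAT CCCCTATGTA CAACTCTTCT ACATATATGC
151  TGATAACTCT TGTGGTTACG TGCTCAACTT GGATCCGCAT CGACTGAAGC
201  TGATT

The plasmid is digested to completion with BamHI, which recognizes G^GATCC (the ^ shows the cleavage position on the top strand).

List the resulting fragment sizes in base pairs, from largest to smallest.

64, 61, 47, 33 bp

BamHI sites (GGATCC) start at positions 37, 70, 117, 181.
BamHI cuts after the first base of each site, so after positions 37, 70, 117, 181.
Circular molecule, 4 cuts → 4 fragments:
  38–70 → 33 bp
  71–117 → 47 bp
  118–181 → 64 bp
  182–205 then 1–37 → 24 + 37 = 61 bp
Sorted largest to smallest: 64, 61, 47, 33 bp.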